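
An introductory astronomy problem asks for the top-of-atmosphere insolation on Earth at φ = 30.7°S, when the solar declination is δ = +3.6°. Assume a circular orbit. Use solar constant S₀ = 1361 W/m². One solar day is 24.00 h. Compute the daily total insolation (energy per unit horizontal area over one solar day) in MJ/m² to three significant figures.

30.3 MJ/m²

cos H₀ = −tan(-30.7°) tan(+3.600°) = 0.0374, H₀ = 1.5334 rad.
Bracket: H₀ sin φ sin δ + cos φ cos δ sin H₀ = 1.5334×-0.51054×0.06279 + 0.85985×0.99803×0.99930 = -0.049156 + 0.857555 = 0.808399.
Q̄ = (S₀/π) × [bracket] = (1361/π) × 0.808399 = 350.21 W/m².
Daily total = Q̄ × 24.00 h × 3600 s/h = 350.21 × 24.00 × 3600 / 10⁶ = 30.26 MJ/m².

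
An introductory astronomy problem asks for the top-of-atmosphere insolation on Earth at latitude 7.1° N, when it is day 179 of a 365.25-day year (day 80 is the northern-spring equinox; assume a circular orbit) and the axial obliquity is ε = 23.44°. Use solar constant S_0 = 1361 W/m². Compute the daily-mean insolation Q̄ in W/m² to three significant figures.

Q̄ ≈ 429 W/m²

Solar longitude: L_s = 360° × (179 − 80)/365.25 = 97.577°.
sin δ = sin 23.44° × sin 97.577° = 0.39432, so δ = +23.223°.
cos h₀ = −tan(+7.1°) tan(+23.223°) = -0.0534, h₀ = 1.6243 rad.
Bracket: h₀ sin ϕ sin δ + cos ϕ cos δ sin h₀ = 1.6243×0.12360×0.39432 + 0.99233×0.91898×0.99857 = 0.079165 + 0.910627 = 0.989792.
Q̄ = (S_0/π) × [bracket] = (1361/π) × 0.989792 = 428.8 W/m².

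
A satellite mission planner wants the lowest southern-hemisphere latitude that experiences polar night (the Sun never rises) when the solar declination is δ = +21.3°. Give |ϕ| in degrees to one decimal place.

Polar night requires cos h₀ = −tan ϕ tan δ ≥ 1, i.e. tan ϕ tan δ ≤ −1.
The boundary is |tan ϕ| · |tan δ| = 1, so |ϕ| = 90° − |δ| = 90° − 21.3° = 68.7° in the southern hemisphere.

|ϕ| = 68.7°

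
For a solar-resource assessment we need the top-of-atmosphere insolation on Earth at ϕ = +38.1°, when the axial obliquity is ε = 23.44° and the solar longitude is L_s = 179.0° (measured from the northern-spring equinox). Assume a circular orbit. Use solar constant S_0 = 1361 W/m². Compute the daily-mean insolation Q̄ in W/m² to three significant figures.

Q̄ ≈ 344 W/m²

Solar declination: sin δ = sin ε · sin L_s = sin 23.44° × sin 179.0° = 0.00694, so δ = +0.398°.
cos h₀ = −tan(+38.1°) tan(+0.398°) = -0.0054, h₀ = 1.5762 rad.
Bracket: h₀ sin ϕ sin δ + cos ϕ cos δ sin h₀ = 1.5762×0.61704×0.00694 + 0.78694×0.99998×0.99999 = 0.006750 + 0.786916 = 0.793666.
Q̄ = (S_0/π) × [bracket] = (1361/π) × 0.793666 = 343.8 W/m².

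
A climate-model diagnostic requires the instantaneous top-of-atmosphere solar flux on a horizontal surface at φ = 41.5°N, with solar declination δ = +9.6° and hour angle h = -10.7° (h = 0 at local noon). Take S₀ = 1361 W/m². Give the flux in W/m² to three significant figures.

1.14e+03 W/m²

cos θ_z = sin φ sin δ + cos φ cos δ cos h = 0.110504 + 0.725627 = 0.836131.
Flux = S₀ · cos θ_z = 1361 × 0.836131 = 1138 W/m².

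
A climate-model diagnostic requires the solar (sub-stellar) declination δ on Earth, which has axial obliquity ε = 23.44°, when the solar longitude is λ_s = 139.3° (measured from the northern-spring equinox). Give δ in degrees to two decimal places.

δ = +15.03°

sin δ = sin ε · sin λ_s = sin 23.44° × sin 139.3° = 0.259397.
δ = arcsin(0.259397) = +15.03°.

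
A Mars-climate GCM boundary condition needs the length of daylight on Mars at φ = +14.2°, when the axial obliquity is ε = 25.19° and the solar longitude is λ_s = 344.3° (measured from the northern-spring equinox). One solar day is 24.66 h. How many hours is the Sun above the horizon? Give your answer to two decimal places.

12.10 h

Solar declination: sin δ = sin ε · sin λ_s = sin 25.19° × sin 344.3° = -0.11517, so δ = -6.614°.
cos H₀ = −tan φ · tan δ = −tan(+14.2°) × tan(-6.614°) = 0.0293, so H₀ = 1.5415 rad = 88.32°.
Daylight = 2H₀/(2π) × 24.66 h = (1.5415/π) × 24.66 = 12.10 h.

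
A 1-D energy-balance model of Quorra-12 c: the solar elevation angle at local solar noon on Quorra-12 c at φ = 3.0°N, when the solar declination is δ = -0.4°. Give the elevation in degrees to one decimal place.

86.6°

At local noon the hour angle is zero, so the zenith angle equals |φ − δ| = |+3.0° − (-0.400°)| = 3.400°.
Elevation = 90° − 3.400° = 86.6°.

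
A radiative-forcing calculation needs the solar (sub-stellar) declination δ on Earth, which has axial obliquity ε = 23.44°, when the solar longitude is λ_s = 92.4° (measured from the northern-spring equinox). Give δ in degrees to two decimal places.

δ = +23.42°

sin δ = sin ε · sin λ_s = sin 23.44° × sin 92.4° = 0.397440.
δ = arcsin(0.397440) = +23.42°.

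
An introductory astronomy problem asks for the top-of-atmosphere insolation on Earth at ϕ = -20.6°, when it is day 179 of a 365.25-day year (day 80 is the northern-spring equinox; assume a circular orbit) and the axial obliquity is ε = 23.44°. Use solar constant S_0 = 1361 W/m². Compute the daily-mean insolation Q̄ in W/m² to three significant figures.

Q̄ ≈ 283 W/m²

Solar longitude: L_s = 360° × (179 − 80)/365.25 = 97.577°.
sin δ = sin 23.44° × sin 97.577° = 0.39432, so δ = +23.223°.
cos h₀ = −tan(-20.6°) tan(+23.223°) = 0.1613, h₀ = 1.4088 rad.
Bracket: h₀ sin ϕ sin δ + cos ϕ cos δ sin h₀ = 1.4088×-0.35184×0.39432 + 0.93606×0.91898×0.98691 = -0.195453 + 0.848960 = 0.653507.
Q̄ = (S_0/π) × [bracket] = (1361/π) × 0.653507 = 283.1 W/m².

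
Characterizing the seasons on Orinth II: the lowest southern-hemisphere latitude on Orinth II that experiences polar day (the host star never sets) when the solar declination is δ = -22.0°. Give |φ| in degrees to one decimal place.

Polar day requires cos H₀ = −tan φ tan δ ≤ −1, i.e. tan φ tan δ ≥ 1.
The boundary is |tan φ| · |tan δ| = 1, so |φ| = 90° − |δ| = 90° − 22.0° = 68.0° in the southern hemisphere.

|φ| = 68.0°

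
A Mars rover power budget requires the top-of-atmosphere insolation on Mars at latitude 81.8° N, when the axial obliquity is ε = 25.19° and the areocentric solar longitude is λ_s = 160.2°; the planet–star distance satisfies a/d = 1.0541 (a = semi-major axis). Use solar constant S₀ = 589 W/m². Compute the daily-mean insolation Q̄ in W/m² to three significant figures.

sin δ = sin 25.19° × sin 160.2° = 0.14417, so δ = +8.289°.
cos H₀ = −tan(+81.8°) tan(+8.289°) = -1.0111 ≤ −1 ⇒ polar day, H₀ = π.
Bracket: H₀ sin φ sin δ + cos φ cos δ sin H₀ = 3.1416×0.98978×0.14417 + 0.14263×0.98955×0.00000 = 0.448296 + 0.000000 = 0.448296.
Inverse-square distance factor (a/d)² = 1.0541² = 1.111127.
Q̄ = (S₀/π) × 1.111127 × [bracket] = (589/π) × 1.111127 × 0.448296 = 93.39 W/m².

Q̄ ≈ 93.4 W/m²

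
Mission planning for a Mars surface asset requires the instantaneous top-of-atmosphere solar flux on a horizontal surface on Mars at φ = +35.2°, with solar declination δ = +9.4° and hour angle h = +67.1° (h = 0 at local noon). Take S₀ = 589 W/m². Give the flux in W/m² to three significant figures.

240 W/m²

cos θ_z = sin φ sin δ + cos φ cos δ cos h = 0.094146 + 0.313701 = 0.407847.
Flux = S₀ · cos θ_z = 589 × 0.407847 = 240.2 W/m².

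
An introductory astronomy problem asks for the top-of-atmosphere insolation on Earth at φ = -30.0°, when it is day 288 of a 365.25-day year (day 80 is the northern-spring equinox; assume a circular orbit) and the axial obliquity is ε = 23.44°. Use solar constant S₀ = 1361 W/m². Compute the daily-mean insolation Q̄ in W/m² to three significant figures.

Q̄ ≈ 429 W/m²

Solar longitude: λ_s = 360° × (288 − 80)/365.25 = 205.010°.
sin δ = sin 23.44° × sin 205.010° = -0.16818, so δ = -9.682°.
cos H₀ = −tan(-30.0°) tan(-9.682°) = -0.0985, H₀ = 1.6695 rad.
Bracket: H₀ sin φ sin δ + cos φ cos δ sin H₀ = 1.6695×-0.50000×-0.16818 + 0.86603×0.98576×0.99514 = 0.140388 + 0.849549 = 0.989937.
Q̄ = (S₀/π) × [bracket] = (1361/π) × 0.989937 = 428.9 W/m².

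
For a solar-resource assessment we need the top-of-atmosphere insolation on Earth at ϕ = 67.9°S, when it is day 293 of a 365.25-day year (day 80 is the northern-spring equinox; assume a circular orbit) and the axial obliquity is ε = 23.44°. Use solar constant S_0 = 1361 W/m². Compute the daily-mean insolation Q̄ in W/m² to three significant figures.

Q̄ ≈ 305 W/m²

Solar longitude: L_s = 360° × (293 − 80)/365.25 = 209.938°.
sin δ = sin 23.44° × sin 209.938° = -0.19852, so δ = -11.451°.
cos h₀ = −tan(-67.9°) tan(-11.451°) = -0.4988, h₀ = 2.0930 rad.
Bracket: h₀ sin ϕ sin δ + cos ϕ cos δ sin h₀ = 2.0930×-0.92653×-0.19852 + 0.37622×0.98010×0.86670 = 0.384975 + 0.319581 = 0.704556.
Q̄ = (S_0/π) × [bracket] = (1361/π) × 0.704556 = 305.2 W/m².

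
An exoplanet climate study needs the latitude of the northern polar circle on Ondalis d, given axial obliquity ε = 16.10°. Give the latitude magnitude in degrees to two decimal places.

The polar circle is the lowest latitude that experiences at least one full rotation of continuous daylight at the northern-summer solstice; it lies at |φ| = 90° − ε = 90° − 16.10° = 73.90°.

73.90°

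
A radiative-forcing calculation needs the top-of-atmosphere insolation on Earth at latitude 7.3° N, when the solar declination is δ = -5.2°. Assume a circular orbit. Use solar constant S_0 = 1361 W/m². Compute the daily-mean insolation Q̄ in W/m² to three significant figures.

cos h₀ = −tan(+7.3°) tan(-5.200°) = 0.0117, h₀ = 1.5591 rad.
Bracket: h₀ sin ϕ sin δ + cos ϕ cos δ sin h₀ = 1.5591×0.12706×-0.09063 + 0.99189×0.99588×0.99993 = -0.017954 + 0.987734 = 0.969780.
Q̄ = (S_0/π) × [bracket] = (1361/π) × 0.969780 = 420.1 W/m².

Q̄ ≈ 420 W/m²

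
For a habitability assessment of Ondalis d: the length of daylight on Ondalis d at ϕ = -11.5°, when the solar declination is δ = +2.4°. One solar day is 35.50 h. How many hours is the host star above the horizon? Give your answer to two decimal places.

17.65 h

cos h₀ = −tan ϕ · tan δ = −tan(-11.5°) × tan(+2.400°) = 0.0085, so h₀ = 1.5623 rad = 89.51°.
Daylight = 2h₀/(2π) × 35.50 h = (1.5623/π) × 35.50 = 17.65 h.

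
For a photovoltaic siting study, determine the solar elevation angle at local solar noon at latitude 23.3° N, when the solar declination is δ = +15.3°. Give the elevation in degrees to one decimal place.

82.0°

At local noon the hour angle is zero, so the zenith angle equals |ϕ − δ| = |+23.3° − (+15.300°)| = 8.000°.
Elevation = 90° − 8.000° = 82.0°.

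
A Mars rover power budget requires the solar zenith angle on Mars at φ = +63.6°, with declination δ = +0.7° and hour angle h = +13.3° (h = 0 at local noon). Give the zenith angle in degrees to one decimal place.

θ_z = 63.7°

cos θ_z = sin φ sin δ + cos φ cos δ cos h = 0.010943 + 0.432677 = 0.443620.
θ_z = arccos(0.443620) = 63.7°.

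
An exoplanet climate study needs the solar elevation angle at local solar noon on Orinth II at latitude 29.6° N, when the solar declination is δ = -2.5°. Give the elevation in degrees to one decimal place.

At local noon the hour angle is zero, so the zenith angle equals |ϕ − δ| = |+29.6° − (-2.500°)| = 32.100°.
Elevation = 90° − 32.100° = 57.9°.

57.9°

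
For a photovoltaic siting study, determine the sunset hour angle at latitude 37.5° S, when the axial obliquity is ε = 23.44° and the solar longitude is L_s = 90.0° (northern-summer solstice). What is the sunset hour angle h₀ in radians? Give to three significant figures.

Solar declination: sin δ = sin ε · sin L_s = sin 23.44° × sin 90.0° = 0.39779, so δ = +23.440°.
cos h₀ = −tan ϕ · tan δ = −tan(-37.5°) × tan(+23.440°) = 0.3327, so h₀ = 1.2316 rad = 70.57°.

h₀ = 1.23 rad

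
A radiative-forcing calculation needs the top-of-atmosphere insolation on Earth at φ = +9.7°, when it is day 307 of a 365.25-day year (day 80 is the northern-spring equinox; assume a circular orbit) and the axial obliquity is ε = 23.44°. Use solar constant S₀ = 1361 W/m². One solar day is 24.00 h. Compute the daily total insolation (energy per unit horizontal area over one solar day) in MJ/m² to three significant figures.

Solar longitude: λ_s = 360° × (307 − 80)/365.25 = 223.737°.
sin δ = sin 23.44° × sin 223.737° = -0.27501, so δ = -15.963°.
cos H₀ = −tan(+9.7°) tan(-15.963°) = 0.0489, H₀ = 1.5219 rad.
Bracket: H₀ sin φ sin δ + cos φ cos δ sin H₀ = 1.5219×0.16849×-0.27501 + 0.98570×0.96144×0.99880 = -0.070519 + 0.946554 = 0.876035.
Q̄ = (S₀/π) × [bracket] = (1361/π) × 0.876035 = 379.52 W/m².
Daily total = Q̄ × 24.00 h × 3600 s/h = 379.52 × 24.00 × 3600 / 10⁶ = 32.79 MJ/m².

32.8 MJ/m²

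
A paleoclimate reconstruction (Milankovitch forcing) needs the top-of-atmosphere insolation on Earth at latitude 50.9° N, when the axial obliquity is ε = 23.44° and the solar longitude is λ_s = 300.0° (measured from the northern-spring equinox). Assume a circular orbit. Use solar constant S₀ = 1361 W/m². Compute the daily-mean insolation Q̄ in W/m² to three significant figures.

Q̄ ≈ 101 W/m²

Solar declination: sin δ = sin ε · sin λ_s = sin 23.44° × sin 300.0° = -0.34449, so δ = -20.151°.
cos H₀ = −tan(+50.9°) tan(-20.151°) = 0.4515, H₀ = 1.1023 rad.
Bracket: H₀ sin φ sin δ + cos φ cos δ sin H₀ = 1.1023×0.77605×-0.34449 + 0.63068×0.93879×0.89225 = -0.294690 + 0.528280 = 0.233590.
Q̄ = (S₀/π) × [bracket] = (1361/π) × 0.233590 = 101.2 W/m².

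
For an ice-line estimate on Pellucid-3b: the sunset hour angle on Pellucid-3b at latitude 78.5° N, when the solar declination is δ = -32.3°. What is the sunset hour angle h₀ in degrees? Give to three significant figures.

h₀ = 0.00°

cos h₀ = −tan ϕ · tan δ = 3.1072 ≥ 1, so the host star never rises (polar night) and h₀ = 0.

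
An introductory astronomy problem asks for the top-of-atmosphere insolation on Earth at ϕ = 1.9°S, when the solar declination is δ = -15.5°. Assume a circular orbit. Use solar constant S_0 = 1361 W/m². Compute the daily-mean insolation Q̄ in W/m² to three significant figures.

Q̄ ≈ 423 W/m²

cos h₀ = −tan(-1.9°) tan(-15.500°) = -0.0092, h₀ = 1.5800 rad.
Bracket: h₀ sin ϕ sin δ + cos ϕ cos δ sin h₀ = 1.5800×-0.03316×-0.26724 + 0.99945×0.96363×0.99996 = 0.014001 + 0.963061 = 0.977062.
Q̄ = (S_0/π) × [bracket] = (1361/π) × 0.977062 = 423.3 W/m².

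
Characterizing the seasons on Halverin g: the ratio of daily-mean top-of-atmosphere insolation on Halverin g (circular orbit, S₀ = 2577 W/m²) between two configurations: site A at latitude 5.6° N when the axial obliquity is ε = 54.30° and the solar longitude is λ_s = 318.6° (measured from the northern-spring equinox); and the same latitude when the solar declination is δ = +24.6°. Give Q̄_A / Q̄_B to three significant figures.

— Configuration A (φ=+5.6°):
Solar declination: sin δ = sin ε · sin λ_s = sin 54.30° × sin 318.6° = -0.53704, so δ = -32.482°.
cos H₀ = −tan(+5.6°) tan(-32.482°) = 0.0624, H₀ = 1.5083 rad.
Bracket: H₀ sin φ sin δ + cos φ cos δ sin H₀ = 1.5083×0.09758×-0.53704 + 0.99523×0.84356×0.99805 = -0.079042 + 0.837899 = 0.758857.
Q̄ = (S₀/π) × [bracket] = (2577/π) × 0.758857 = 622.48 W/m².
— Configuration B (φ=+5.6°):
cos H₀ = −tan(+5.6°) tan(+24.600°) = -0.0449, H₀ = 1.6157 rad.
Bracket: H₀ sin φ sin δ + cos φ cos δ sin H₀ = 1.6157×0.09758×0.41628 + 0.99523×0.90924×0.99899 = 0.065631 + 0.903989 = 0.969620.
Q̄ = (S₀/π) × [bracket] = (2577/π) × 0.969620 = 795.36 W/m².
Ratio Q̄_A / Q̄_B = 622.48 / 795.36 = 0.7826.

Q̄_A / Q̄_B ≈ 0.783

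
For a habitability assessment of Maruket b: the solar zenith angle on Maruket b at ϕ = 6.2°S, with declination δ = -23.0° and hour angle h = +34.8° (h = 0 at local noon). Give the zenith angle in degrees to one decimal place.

θ_z = 37.5°

cos θ_z = sin ϕ sin δ + cos ϕ cos δ cos h = 0.042199 + 0.751451 = 0.793650.
θ_z = arccos(0.793650) = 37.5°.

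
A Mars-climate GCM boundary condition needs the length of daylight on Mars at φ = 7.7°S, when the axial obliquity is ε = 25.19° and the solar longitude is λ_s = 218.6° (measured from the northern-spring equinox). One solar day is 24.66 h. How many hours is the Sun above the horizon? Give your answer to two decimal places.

12.62 h

Solar declination: sin δ = sin ε · sin λ_s = sin 25.19° × sin 218.6° = -0.26554, so δ = -15.399°.
cos H₀ = −tan φ · tan δ = −tan(-7.7°) × tan(-15.399°) = -0.0372, so H₀ = 1.6080 rad = 92.13°.
Daylight = 2H₀/(2π) × 24.66 h = (1.6080/π) × 24.66 = 12.62 h.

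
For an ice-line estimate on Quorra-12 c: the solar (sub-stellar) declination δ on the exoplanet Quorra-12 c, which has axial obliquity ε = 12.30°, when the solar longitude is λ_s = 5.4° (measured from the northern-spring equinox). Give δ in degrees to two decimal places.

δ = +1.15°

sin δ = sin ε · sin λ_s = sin 12.30° × sin 5.4° = 0.020048.
δ = arcsin(0.020048) = +1.15°.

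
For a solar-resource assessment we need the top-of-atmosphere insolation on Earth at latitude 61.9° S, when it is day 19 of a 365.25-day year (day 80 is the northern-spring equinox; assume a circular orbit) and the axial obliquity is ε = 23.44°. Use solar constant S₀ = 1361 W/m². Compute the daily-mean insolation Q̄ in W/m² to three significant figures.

Solar longitude: λ_s = 360° × (19 − 80)/365.25 = -60.123°, i.e. -60.123° + 360° = 299.877°.
sin δ = sin 23.44° × sin 299.877° = -0.34492, so δ = -20.177°.
cos H₀ = −tan(-61.9°) tan(-20.177°) = -0.6882, H₀ = 2.3298 rad.
Bracket: H₀ sin φ sin δ + cos φ cos δ sin H₀ = 2.3298×-0.88213×-0.34492 + 0.47101×0.93863×0.72551 = 0.708875 + 0.320751 = 1.029626.
Q̄ = (S₀/π) × [bracket] = (1361/π) × 1.029626 = 446.1 W/m².

Q̄ ≈ 446 W/m²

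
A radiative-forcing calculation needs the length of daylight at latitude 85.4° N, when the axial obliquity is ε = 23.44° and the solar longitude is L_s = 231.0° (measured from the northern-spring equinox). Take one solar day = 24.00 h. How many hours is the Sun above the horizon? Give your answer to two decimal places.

Solar declination: sin δ = sin ε · sin L_s = sin 23.44° × sin 231.0° = -0.30914, so δ = -18.007°.
cos h₀ = −tan ϕ · tan δ = 4.0401 ≥ 1, so the Sun never rises (polar night) and h₀ = 0.
Daylight = 2h₀/(2π) × 24.00 h = (0.0000/π) × 24.00 = 0.00 h.

0.00 h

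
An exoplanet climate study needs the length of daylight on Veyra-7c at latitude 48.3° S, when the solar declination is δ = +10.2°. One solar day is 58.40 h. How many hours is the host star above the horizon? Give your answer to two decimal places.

25.42 h

cos H₀ = −tan φ · tan δ = −tan(-48.3°) × tan(+10.200°) = 0.2019, so H₀ = 1.3675 rad = 78.35°.
Daylight = 2H₀/(2π) × 58.40 h = (1.3675/π) × 58.40 = 25.42 h.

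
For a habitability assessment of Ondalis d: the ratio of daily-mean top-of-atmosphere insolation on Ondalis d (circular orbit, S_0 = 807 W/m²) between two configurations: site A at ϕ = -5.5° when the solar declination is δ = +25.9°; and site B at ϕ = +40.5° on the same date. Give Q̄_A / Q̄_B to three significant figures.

Q̄_A / Q̄_B ≈ 0.698

— Configuration A (ϕ=-5.5°):
cos h₀ = −tan(-5.5°) tan(+25.900°) = 0.0468, h₀ = 1.5240 rad.
Bracket: h₀ sin ϕ sin δ + cos ϕ cos δ sin h₀ = 1.5240×-0.09585×0.43680 + 0.99540×0.89956×0.99891 = -0.063806 + 0.894446 = 0.830640.
Q̄ = (S_0/π) × [bracket] = (807/π) × 0.830640 = 213.37 W/m².
— Configuration B (ϕ=+40.5°):
cos h₀ = −tan(+40.5°) tan(+25.900°) = -0.4147, h₀ = 1.9984 rad.
Bracket: h₀ sin ϕ sin δ + cos ϕ cos δ sin h₀ = 1.9984×0.64945×0.43680 + 0.76041×0.89956×0.90995 = 0.566906 + 0.622437 = 1.189343.
Q̄ = (S_0/π) × [bracket] = (807/π) × 1.189343 = 305.51 W/m².
Ratio Q̄_A / Q̄_B = 213.37 / 305.51 = 0.6984.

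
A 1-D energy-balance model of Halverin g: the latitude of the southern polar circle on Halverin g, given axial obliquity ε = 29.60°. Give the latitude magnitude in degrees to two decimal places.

60.40°

The polar circle is the lowest latitude that experiences at least one full rotation of continuous darkness at the northern-summer solstice; it lies at |φ| = 90° − ε = 90° − 29.60° = 60.40°.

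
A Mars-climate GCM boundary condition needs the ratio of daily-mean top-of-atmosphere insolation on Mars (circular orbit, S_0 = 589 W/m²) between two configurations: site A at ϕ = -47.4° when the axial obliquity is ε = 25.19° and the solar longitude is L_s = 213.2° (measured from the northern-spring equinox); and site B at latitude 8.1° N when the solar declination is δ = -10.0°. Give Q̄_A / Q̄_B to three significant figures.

— Configuration A (ϕ=-47.4°):
Solar declination: sin δ = sin ε · sin L_s = sin 25.19° × sin 213.2° = -0.23305, so δ = -13.477°.
cos h₀ = −tan(-47.4°) tan(-13.477°) = -0.2606, h₀ = 1.8345 rad.
Bracket: h₀ sin ϕ sin δ + cos ϕ cos δ sin h₀ = 1.8345×-0.73610×-0.23305 + 0.67688×0.97246×0.96544 = 0.314705 + 0.635490 = 0.950195.
Q̄ = (S_0/π) × [bracket] = (589/π) × 0.950195 = 178.15 W/m².
— Configuration B (ϕ=+8.1°):
cos h₀ = −tan(+8.1°) tan(-10.000°) = 0.0251, h₀ = 1.5457 rad.
Bracket: h₀ sin ϕ sin δ + cos ϕ cos δ sin h₀ = 1.5457×0.14090×-0.17365 + 0.99002×0.98481×0.99969 = -0.037819 + 0.974679 = 0.936860.
Q̄ = (S_0/π) × [bracket] = (589/π) × 0.936860 = 175.65 W/m².
Ratio Q̄_A / Q̄_B = 178.15 / 175.65 = 1.014.

Q̄_A / Q̄_B ≈ 1.01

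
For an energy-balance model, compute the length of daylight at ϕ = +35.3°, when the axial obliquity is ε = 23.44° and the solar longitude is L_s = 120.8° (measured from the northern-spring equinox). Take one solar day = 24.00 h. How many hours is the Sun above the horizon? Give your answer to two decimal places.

Solar declination: sin δ = sin ε · sin L_s = sin 23.44° × sin 120.8° = 0.34168, so δ = +19.980°.
cos h₀ = −tan ϕ · tan δ = −tan(+35.3°) × tan(+19.980°) = -0.2574, so h₀ = 1.8311 rad = 104.92°.
Daylight = 2h₀/(2π) × 24.00 h = (1.8311/π) × 24.00 = 13.99 h.

13.99 h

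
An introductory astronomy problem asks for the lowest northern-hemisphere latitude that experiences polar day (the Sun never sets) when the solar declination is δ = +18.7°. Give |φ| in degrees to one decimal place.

Polar day requires cos H₀ = −tan φ tan δ ≤ −1, i.e. tan φ tan δ ≥ 1.
The boundary is |tan φ| · |tan δ| = 1, so |φ| = 90° − |δ| = 90° − 18.7° = 71.3° in the northern hemisphere.

|φ| = 71.3°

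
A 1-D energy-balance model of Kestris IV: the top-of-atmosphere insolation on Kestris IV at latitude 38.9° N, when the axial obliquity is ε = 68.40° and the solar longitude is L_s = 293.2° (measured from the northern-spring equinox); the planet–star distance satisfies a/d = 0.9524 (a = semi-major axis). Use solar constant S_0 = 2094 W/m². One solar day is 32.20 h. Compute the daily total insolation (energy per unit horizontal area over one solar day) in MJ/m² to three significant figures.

Solar declination: sin δ = sin ε · sin L_s = sin 68.40° × sin 293.2° = -0.85459, so δ = -58.715°.
cos h₀ = −tan(+38.9°) tan(-58.715°) = 1.3279 ≥ 1 ⇒ polar night, h₀ = 0 and Q̄ = 0.
Inverse-square distance factor (a/d)² = 0.9524² = 0.907066.
Daily total = Q̄ × 32.20 h × 3600 s/h = 0.00 MJ/m².

0.00 MJ/m²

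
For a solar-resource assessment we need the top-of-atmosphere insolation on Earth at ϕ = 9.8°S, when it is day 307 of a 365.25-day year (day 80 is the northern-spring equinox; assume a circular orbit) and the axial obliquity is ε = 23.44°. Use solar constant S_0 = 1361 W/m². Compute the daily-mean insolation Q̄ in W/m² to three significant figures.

Solar longitude: L_s = 360° × (307 − 80)/365.25 = 223.737°.
sin δ = sin 23.44° × sin 223.737° = -0.27501, so δ = -15.963°.
cos h₀ = −tan(-9.8°) tan(-15.963°) = -0.0494, h₀ = 1.6202 rad.
Bracket: h₀ sin ϕ sin δ + cos ϕ cos δ sin h₀ = 1.6202×-0.17021×-0.27501 + 0.98541×0.96144×0.99878 = 0.075841 + 0.946257 = 1.022098.
Q̄ = (S_0/π) × [bracket] = (1361/π) × 1.022098 = 442.8 W/m².

Q̄ ≈ 443 W/m²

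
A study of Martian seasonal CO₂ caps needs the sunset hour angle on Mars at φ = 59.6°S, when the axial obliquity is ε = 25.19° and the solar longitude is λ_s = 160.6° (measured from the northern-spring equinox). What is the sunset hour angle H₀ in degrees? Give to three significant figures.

H₀ = 75.9°

Solar declination: sin δ = sin ε · sin λ_s = sin 25.19° × sin 160.6° = 0.14137, so δ = +8.127°.
cos H₀ = −tan φ · tan δ = −tan(-59.6°) × tan(+8.127°) = 0.2434, so H₀ = 1.3249 rad = 75.91°.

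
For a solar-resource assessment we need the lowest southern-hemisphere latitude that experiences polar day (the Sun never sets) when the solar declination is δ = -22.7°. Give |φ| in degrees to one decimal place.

|φ| = 67.3°

Polar day requires cos H₀ = −tan φ tan δ ≤ −1, i.e. tan φ tan δ ≥ 1.
The boundary is |tan φ| · |tan δ| = 1, so |φ| = 90° − |δ| = 90° − 22.7° = 67.3° in the southern hemisphere.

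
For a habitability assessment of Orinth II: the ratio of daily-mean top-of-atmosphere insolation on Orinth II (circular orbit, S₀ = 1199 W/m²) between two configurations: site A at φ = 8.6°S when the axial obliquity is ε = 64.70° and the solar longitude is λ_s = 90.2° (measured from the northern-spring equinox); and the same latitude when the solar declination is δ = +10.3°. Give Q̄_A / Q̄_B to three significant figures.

— Configuration A (φ=-8.6°):
Solar declination: sin δ = sin ε · sin λ_s = sin 64.70° × sin 90.2° = 0.90408, so δ = +64.699°.
cos H₀ = −tan(-8.6°) tan(+64.699°) = 0.3199, H₀ = 1.2451 rad.
Bracket: H₀ sin φ sin δ + cos φ cos δ sin H₀ = 1.2451×-0.14954×0.90408 + 0.98876×0.42737×0.94744 = -0.168333 + 0.400356 = 0.232023.
Q̄ = (S₀/π) × [bracket] = (1199/π) × 0.232023 = 88.552 W/m².
— Configuration B (φ=-8.6°):
cos H₀ = −tan(-8.6°) tan(+10.300°) = 0.0275, H₀ = 1.5433 rad.
Bracket: H₀ sin φ sin δ + cos φ cos δ sin H₀ = 1.5433×-0.14954×0.17880 + 0.98876×0.98389×0.99962 = -0.041264 + 0.972461 = 0.931197.
Q̄ = (S₀/π) × [bracket] = (1199/π) × 0.931197 = 355.39 W/m².
Ratio Q̄_A / Q̄_B = 88.552 / 355.39 = 0.2492.

Q̄_A / Q̄_B ≈ 0.249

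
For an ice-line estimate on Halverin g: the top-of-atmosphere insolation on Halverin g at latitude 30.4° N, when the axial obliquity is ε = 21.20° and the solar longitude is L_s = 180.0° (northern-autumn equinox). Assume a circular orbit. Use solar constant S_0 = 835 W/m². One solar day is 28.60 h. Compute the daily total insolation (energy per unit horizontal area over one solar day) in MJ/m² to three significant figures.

23.6 MJ/m²

Solar declination: sin δ = sin ε · sin L_s = sin 21.20° × sin 180.0° = 0.00000, so δ = +0.000°.
cos h₀ = −tan(+30.4°) tan(+0.000°) = -0.0000, h₀ = 1.5708 rad.
Bracket: h₀ sin ϕ sin δ + cos ϕ cos δ sin h₀ = 1.5708×0.50603×0.00000 + 0.86251×1.00000×1.00000 = 0.000000 + 0.862510 = 0.862510.
Q̄ = (S_0/π) × [bracket] = (835/π) × 0.862510 = 229.25 W/m².
Daily total = Q̄ × 28.60 h × 3600 s/h = 229.25 × 28.60 × 3600 / 10⁶ = 23.60 MJ/m².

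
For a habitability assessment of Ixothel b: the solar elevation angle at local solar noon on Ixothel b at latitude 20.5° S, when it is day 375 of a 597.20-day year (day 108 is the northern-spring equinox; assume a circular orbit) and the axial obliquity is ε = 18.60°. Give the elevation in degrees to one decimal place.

63.5°

Solar longitude: λ_s = 360° × (375 − 108)/597.20 = 160.951°.
sin δ = sin 18.60° × sin 160.951° = 0.10410, so δ = +5.975°.
At local noon the hour angle is zero, so the zenith angle equals |φ − δ| = |-20.5° − (+5.975°)| = 26.475°.
Elevation = 90° − 26.475° = 63.5°.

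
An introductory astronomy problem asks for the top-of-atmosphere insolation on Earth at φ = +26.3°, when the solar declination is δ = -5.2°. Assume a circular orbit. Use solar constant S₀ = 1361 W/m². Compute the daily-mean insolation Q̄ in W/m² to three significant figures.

Q̄ ≈ 360 W/m²

cos H₀ = −tan(+26.3°) tan(-5.200°) = 0.0450, H₀ = 1.5258 rad.
Bracket: H₀ sin φ sin δ + cos φ cos δ sin H₀ = 1.5258×0.44307×-0.09063 + 0.89649×0.99588×0.99899 = -0.061269 + 0.891895 = 0.830626.
Q̄ = (S₀/π) × [bracket] = (1361/π) × 0.830626 = 359.8 W/m².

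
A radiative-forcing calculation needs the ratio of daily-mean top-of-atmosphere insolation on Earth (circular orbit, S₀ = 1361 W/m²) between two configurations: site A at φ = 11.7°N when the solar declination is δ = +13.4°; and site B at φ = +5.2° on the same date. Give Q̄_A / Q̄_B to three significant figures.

Q̄_A / Q̄_B ≈ 1.03

— Configuration A (φ=+11.7°):
cos H₀ = −tan(+11.7°) tan(+13.400°) = -0.0493, H₀ = 1.6202 rad.
Bracket: H₀ sin φ sin δ + cos φ cos δ sin H₀ = 1.6202×0.20279×0.23175 + 0.97922×0.97278×0.99878 = 0.076144 + 0.951404 = 1.027548.
Q̄ = (S₀/π) × [bracket] = (1361/π) × 1.027548 = 445.15 W/m².
— Configuration B (φ=+5.2°):
cos H₀ = −tan(+5.2°) tan(+13.400°) = -0.0217, H₀ = 1.5925 rad.
Bracket: H₀ sin φ sin δ + cos φ cos δ sin H₀ = 1.5925×0.09063×0.23175 + 0.99588×0.97278×0.99976 = 0.033448 + 0.968540 = 1.001988.
Q̄ = (S₀/π) × [bracket] = (1361/π) × 1.001988 = 434.08 W/m².
Ratio Q̄_A / Q̄_B = 445.15 / 434.08 = 1.026.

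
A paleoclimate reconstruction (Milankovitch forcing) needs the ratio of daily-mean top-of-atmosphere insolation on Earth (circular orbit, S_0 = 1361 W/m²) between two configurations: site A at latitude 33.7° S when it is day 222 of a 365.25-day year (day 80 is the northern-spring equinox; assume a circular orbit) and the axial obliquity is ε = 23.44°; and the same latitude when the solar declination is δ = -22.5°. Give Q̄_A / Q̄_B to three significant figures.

Q̄_A / Q̄_B ≈ 0.525

— Configuration A (ϕ=-33.7°):
Solar longitude: L_s = 360° × (222 − 80)/365.25 = 139.959°.
sin δ = sin 23.44° × sin 139.959° = 0.25591, so δ = +14.828°.
cos h₀ = −tan(-33.7°) tan(+14.828°) = 0.1766, h₀ = 1.3933 rad.
Bracket: h₀ sin ϕ sin δ + cos ϕ cos δ sin h₀ = 1.3933×-0.55484×0.25591 + 0.83195×0.96670×0.98429 = -0.197833 + 0.791611 = 0.593778.
Q̄ = (S_0/π) × [bracket] = (1361/π) × 0.593778 = 257.24 W/m².
— Configuration B (ϕ=-33.7°):
cos h₀ = −tan(-33.7°) tan(-22.500°) = -0.2762, h₀ = 1.8507 rad.
Bracket: h₀ sin ϕ sin δ + cos ϕ cos δ sin h₀ = 1.8507×-0.55484×-0.38268 + 0.83195×0.92388×0.96109 = 0.392952 + 0.738715 = 1.131667.
Q̄ = (S_0/π) × [bracket] = (1361/π) × 1.131667 = 490.26 W/m².
Ratio Q̄_A / Q̄_B = 257.24 / 490.26 = 0.5247.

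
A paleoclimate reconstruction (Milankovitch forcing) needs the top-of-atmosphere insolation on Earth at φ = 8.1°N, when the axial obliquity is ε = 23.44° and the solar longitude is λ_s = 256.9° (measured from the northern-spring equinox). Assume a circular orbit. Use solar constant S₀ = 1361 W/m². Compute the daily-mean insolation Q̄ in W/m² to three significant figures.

Solar declination: sin δ = sin ε · sin λ_s = sin 23.44° × sin 256.9° = -0.38744, so δ = -22.795°.
cos H₀ = −tan(+8.1°) tan(-22.795°) = 0.0598, H₀ = 1.5109 rad.
Bracket: H₀ sin φ sin δ + cos φ cos δ sin H₀ = 1.5109×0.14090×-0.38744 + 0.99002×0.92190×0.99821 = -0.082480 + 0.911066 = 0.828586.
Q̄ = (S₀/π) × [bracket] = (1361/π) × 0.828586 = 359.0 W/m².

Q̄ ≈ 359 W/m²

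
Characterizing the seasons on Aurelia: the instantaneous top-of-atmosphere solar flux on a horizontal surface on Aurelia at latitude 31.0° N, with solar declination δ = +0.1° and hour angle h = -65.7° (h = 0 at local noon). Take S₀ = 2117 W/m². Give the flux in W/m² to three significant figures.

cos θ_z = sin φ sin δ + cos φ cos δ cos h = 0.000899 + 0.352736 = 0.353635.
Flux = S₀ · cos θ_z = 2117 × 0.353635 = 748.6 W/m².

749 W/m²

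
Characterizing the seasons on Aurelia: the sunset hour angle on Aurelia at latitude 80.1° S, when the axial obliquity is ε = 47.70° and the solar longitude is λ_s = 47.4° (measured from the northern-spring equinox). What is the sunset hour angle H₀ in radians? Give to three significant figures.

H₀ = 0.00 rad

Solar declination: sin δ = sin ε · sin λ_s = sin 47.70° × sin 47.4° = 0.54444, so δ = +32.986°.
cos H₀ = −tan φ · tan δ = 3.7190 ≥ 1, so the host star never rises (polar night) and H₀ = 0.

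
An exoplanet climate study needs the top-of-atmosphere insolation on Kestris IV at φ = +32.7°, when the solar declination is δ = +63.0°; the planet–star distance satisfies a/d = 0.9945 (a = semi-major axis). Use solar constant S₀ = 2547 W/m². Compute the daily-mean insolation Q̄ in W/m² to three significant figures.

cos H₀ = −tan(+32.7°) tan(+63.000°) = -1.2600 ≤ −1 ⇒ polar day, H₀ = π.
Bracket: H₀ sin φ sin δ + cos φ cos δ sin H₀ = 3.1416×0.54024×0.89101 + 0.84151×0.45399×0.00000 = 1.512238 + 0.000000 = 1.512238.
Inverse-square distance factor (a/d)² = 0.9945² = 0.989030.
Q̄ = (S₀/π) × 0.989030 × [bracket] = (2547/π) × 0.989030 × 1.512238 = 1213 W/m².

Q̄ ≈ 1.21e+03 W/m²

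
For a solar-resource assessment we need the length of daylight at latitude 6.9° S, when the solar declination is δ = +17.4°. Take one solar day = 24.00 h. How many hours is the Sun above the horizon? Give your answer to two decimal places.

11.71 h

cos H₀ = −tan φ · tan δ = −tan(-6.9°) × tan(+17.400°) = 0.0379, so H₀ = 1.5329 rad = 87.83°.
Daylight = 2H₀/(2π) × 24.00 h = (1.5329/π) × 24.00 = 11.71 h.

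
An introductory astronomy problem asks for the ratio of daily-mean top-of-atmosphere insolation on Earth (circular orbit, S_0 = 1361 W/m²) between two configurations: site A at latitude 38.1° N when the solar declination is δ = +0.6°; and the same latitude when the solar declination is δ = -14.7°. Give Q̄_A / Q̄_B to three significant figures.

Q̄_A / Q̄_B ≈ 1.50

— Configuration A (ϕ=+38.1°):
cos h₀ = −tan(+38.1°) tan(+0.600°) = -0.0082, h₀ = 1.5790 rad.
Bracket: h₀ sin ϕ sin δ + cos ϕ cos δ sin h₀ = 1.5790×0.61704×0.01047 + 0.78694×0.99995×0.99997 = 0.010201 + 0.786877 = 0.797078.
Q̄ = (S_0/π) × [bracket] = (1361/π) × 0.797078 = 345.31 W/m².
— Configuration B (ϕ=+38.1°):
cos h₀ = −tan(+38.1°) tan(-14.700°) = 0.2057, h₀ = 1.3636 rad.
Bracket: h₀ sin ϕ sin δ + cos ϕ cos δ sin h₀ = 1.3636×0.61704×-0.25376 + 0.78694×0.96727×0.97861 = -0.213513 + 0.744902 = 0.531389.
Q̄ = (S_0/π) × [bracket] = (1361/π) × 0.531389 = 230.21 W/m².
Ratio Q̄_A / Q̄_B = 345.31 / 230.21 = 1.500.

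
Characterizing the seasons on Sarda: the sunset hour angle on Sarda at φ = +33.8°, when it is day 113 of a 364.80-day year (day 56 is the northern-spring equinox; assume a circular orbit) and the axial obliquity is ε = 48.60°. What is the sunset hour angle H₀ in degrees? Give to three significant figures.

Solar longitude: λ_s = 360° × (113 − 56)/364.80 = 56.250°.
sin δ = sin 48.60° × sin 56.250° = 0.62369, so δ = +38.586°.
cos H₀ = −tan φ · tan δ = −tan(+33.8°) × tan(+38.586°) = -0.5341, so H₀ = 2.1343 rad = 122.29°.

H₀ = 122°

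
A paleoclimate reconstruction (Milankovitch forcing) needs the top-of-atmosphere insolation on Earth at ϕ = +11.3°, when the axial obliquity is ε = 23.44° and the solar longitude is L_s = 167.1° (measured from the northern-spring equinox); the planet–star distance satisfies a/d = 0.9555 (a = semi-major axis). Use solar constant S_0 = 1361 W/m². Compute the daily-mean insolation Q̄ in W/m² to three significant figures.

Solar declination: sin δ = sin ε · sin L_s = sin 23.44° × sin 167.1° = 0.08881, so δ = +5.095°.
cos h₀ = −tan(+11.3°) tan(+5.095°) = -0.0178, h₀ = 1.5886 rad.
Bracket: h₀ sin ϕ sin δ + cos ϕ cos δ sin h₀ = 1.5886×0.19595×0.08881 + 0.98061×0.99605×0.99984 = 0.027645 + 0.976580 = 1.004225.
Inverse-square distance factor (a/d)² = 0.9555² = 0.912980.
Q̄ = (S_0/π) × 0.912980 × [bracket] = (1361/π) × 0.912980 × 1.004225 = 397.2 W/m².

Q̄ ≈ 397 W/m²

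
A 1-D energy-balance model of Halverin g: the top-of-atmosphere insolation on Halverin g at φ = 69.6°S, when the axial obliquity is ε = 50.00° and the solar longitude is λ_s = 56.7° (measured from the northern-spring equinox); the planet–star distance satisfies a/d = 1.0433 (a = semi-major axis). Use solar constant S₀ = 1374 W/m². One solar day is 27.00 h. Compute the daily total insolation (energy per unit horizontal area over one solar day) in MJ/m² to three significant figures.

0.00 MJ/m²

Solar declination: sin δ = sin ε · sin λ_s = sin 50.00° × sin 56.7° = 0.64027, so δ = +39.812°.
cos H₀ = −tan(-69.6°) tan(+39.812°) = 2.2412 ≥ 1 ⇒ polar night, H₀ = 0 and Q̄ = 0.
Inverse-square distance factor (a/d)² = 1.0433² = 1.088475.
Daily total = Q̄ × 27.00 h × 3600 s/h = 0.00 MJ/m².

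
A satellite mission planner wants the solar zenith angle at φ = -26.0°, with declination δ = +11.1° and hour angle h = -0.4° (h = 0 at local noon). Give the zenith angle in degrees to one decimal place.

cos θ_z = sin φ sin δ + cos φ cos δ cos h = -0.084396 + 0.881959 = 0.797563.
θ_z = arccos(0.797563) = 37.1°.

θ_z = 37.1°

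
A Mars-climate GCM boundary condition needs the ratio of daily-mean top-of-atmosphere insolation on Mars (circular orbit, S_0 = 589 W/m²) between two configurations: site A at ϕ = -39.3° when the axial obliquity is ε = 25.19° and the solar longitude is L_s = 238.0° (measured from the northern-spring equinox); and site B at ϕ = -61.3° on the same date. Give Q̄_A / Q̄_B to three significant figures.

— Configuration A (ϕ=-39.3°):
Solar declination: sin δ = sin ε · sin L_s = sin 25.19° × sin 238.0° = -0.36095, so δ = -21.158°.
cos h₀ = −tan(-39.3°) tan(-21.158°) = -0.3168, h₀ = 1.8931 rad.
Bracket: h₀ sin ϕ sin δ + cos ϕ cos δ sin h₀ = 1.8931×-0.63338×-0.36095 + 0.77384×0.93259×0.94850 = 0.432798 + 0.684509 = 1.117307.
Q̄ = (S_0/π) × [bracket] = (589/π) × 1.117307 = 209.48 W/m².
— Configuration B (ϕ=-61.3°):
cos h₀ = −tan(-61.3°) tan(-21.158°) = -0.7069, h₀ = 2.3560 rad.
Bracket: h₀ sin ϕ sin δ + cos ϕ cos δ sin h₀ = 2.3560×-0.87715×-0.36095 + 0.48022×0.93259×0.70727 = 0.745927 + 0.316750 = 1.062677.
Q̄ = (S_0/π) × [bracket] = (589/π) × 1.062677 = 199.24 W/m².
Ratio Q̄_A / Q̄_B = 209.48 / 199.24 = 1.051.

Q̄_A / Q̄_B ≈ 1.05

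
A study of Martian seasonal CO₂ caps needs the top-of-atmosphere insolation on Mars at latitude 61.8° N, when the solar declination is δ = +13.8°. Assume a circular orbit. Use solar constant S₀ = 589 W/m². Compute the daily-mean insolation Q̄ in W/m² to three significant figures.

Q̄ ≈ 157 W/m²

cos H₀ = −tan(+61.8°) tan(+13.800°) = -0.4581, H₀ = 2.0466 rad.
Bracket: H₀ sin φ sin δ + cos φ cos δ sin H₀ = 2.0466×0.88130×0.23853 + 0.47255×0.97113×0.88891 = 0.430229 + 0.407927 = 0.838156.
Q̄ = (S₀/π) × [bracket] = (589/π) × 0.838156 = 157.1 W/m².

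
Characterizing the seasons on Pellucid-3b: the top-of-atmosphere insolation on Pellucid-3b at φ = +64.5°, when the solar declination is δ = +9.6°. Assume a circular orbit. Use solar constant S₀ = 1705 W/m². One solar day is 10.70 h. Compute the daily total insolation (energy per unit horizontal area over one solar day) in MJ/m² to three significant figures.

14.4 MJ/m²

cos H₀ = −tan(+64.5°) tan(+9.600°) = -0.3546, H₀ = 1.9333 rad.
Bracket: H₀ sin φ sin δ + cos φ cos δ sin H₀ = 1.9333×0.90259×0.16677 + 0.43051×0.98600×0.93502 = 0.291010 + 0.396900 = 0.687910.
Q̄ = (S₀/π) × [bracket] = (1705/π) × 0.687910 = 373.34 W/m².
Daily total = Q̄ × 10.70 h × 3600 s/h = 373.34 × 10.70 × 3600 / 10⁶ = 14.38 MJ/m².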